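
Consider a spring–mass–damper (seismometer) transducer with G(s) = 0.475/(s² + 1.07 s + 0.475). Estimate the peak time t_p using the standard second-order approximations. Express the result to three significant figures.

ω_n = √0.475 = 0.689 rad/s; ζ = 1.07/(2·0.689) = 0.776.
ω_d = ω_n√(1−ζ²) = 0.434 rad/s. Then t_p = π/ω_d = 7.23 s.

t_p ≈ 7.23 s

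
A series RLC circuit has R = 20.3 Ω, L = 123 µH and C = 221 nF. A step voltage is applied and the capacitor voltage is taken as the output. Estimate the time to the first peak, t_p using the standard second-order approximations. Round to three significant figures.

For a series RLC circuit (capacitor voltage as output), ω_n = 1/√(LC) = 1/√(123 µH · 221 nF) = 192000 rad/s.
ζ = (R/2)·√(C/L) = (20.3/2)·√(221 nF/123 µH) = 0.430.
ω_d = 192000·√(1 − 0.430²) = 173000 rad/s. t_p = π/ω_d = 0.0000181 s.

t_p ≈ 0.0000181 s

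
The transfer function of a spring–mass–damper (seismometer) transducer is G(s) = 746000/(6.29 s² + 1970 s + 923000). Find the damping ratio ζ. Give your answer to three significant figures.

ζ ≈ 0.409

Dividing through by 6.29: denominator becomes s² + 313.2 s + 146700.
So ω_n = √146700 = 383 rad/s and ζ = 313.2/(2·383) = 0.409.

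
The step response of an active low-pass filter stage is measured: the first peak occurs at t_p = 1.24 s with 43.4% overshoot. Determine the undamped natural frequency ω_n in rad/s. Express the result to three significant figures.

ζ from %OS: ζ = |ln 0.434|/√(π²+ln²0.434) = 0.257.
t_p = π/ω_d ⇒ ω_d = 2.53 rad/s; then ω_n = ω_d/√(1−ζ²) = 2.62 rad/s.

ω_n ≈ 2.62 rad/s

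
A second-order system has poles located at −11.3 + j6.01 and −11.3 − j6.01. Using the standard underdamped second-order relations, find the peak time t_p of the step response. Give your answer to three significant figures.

t_p ≈ 0.523 s

t_p = π/ω_d with ω_d = 6.01 (the imaginary part), so t_p = 0.523 s.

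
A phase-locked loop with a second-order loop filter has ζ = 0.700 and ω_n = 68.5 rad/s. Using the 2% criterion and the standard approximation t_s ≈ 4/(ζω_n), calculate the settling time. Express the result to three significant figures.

t_s ≈ 0.0834 s

t_s ≈ 4/(ζω_n) = 4/(0.700 × 68.5) = 0.0834 s.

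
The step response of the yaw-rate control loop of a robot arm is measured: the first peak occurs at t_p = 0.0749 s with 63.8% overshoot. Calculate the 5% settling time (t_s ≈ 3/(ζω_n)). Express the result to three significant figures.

t_s ≈ 0.500 s

ζ from %OS: ζ = |ln 0.638|/√(π²+ln²0.638) = 0.142.
t_p = π/ω_d ⇒ ω_d = 41.9 rad/s; then ω_n = ω_d/√(1−ζ²) = 42.4 rad/s.
t_s ≈ 3/(ζω_n) = 3/(0.142·42.4) = 0.500 s.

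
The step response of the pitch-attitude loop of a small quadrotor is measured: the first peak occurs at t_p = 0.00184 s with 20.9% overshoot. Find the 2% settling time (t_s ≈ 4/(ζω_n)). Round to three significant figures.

t_s ≈ 0.00470 s

From the overshoot, ζ = −ln(OS)/√(π²+ln²(OS)) = 0.446.
t_p = π/ω_d ⇒ ω_d = 1710 rad/s; then ω_n = ω_d/√(1−ζ²) = 1910 rad/s.
t_s ≈ 4/(ζω_n) = 4/(0.446·1910) = 0.00470 s.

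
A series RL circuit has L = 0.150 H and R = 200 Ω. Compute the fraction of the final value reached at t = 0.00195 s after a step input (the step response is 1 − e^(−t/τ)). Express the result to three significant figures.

τ = L/R = 0.150/200 = 0.000750 s.
y(t)/y_∞ = 1 − e^(−t/τ) = 1 − e^(−0.00195/0.000750) = 1 − e^(−2.60) = 0.926.

y/y_∞ ≈ 0.926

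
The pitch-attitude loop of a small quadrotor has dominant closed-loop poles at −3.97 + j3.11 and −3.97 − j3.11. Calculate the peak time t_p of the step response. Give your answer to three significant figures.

t_p = π/ω_d with ω_d = 3.11 (the imaginary part), so t_p = 1.01 s.

t_p ≈ 1.01 s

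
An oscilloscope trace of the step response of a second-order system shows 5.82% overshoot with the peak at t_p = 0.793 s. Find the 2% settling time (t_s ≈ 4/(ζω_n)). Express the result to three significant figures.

The overshoot fixes ζ = −ln(OS)/√(π²+ln²(OS)) = 0.671.
From t_p = π/ω_d, ω_d = π/0.793 = 3.96 rad/s, so ω_n = ω_d/√(1−ζ²) = 5.34 rad/s.
t_s ≈ 4/(ζω_n) = 4/(0.671·5.34) = 1.12 s.

t_s ≈ 1.12 s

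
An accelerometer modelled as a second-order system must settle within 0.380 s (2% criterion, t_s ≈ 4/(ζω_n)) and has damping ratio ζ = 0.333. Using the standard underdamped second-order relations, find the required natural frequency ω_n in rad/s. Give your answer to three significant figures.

ω_n ≈ 31.6 rad/s

Rearranging t_s ≈ 4/(ζω_n) gives ω_n = 4/(ζ·t_s) = 4/(0.333 × 0.380) = 31.6 rad/s.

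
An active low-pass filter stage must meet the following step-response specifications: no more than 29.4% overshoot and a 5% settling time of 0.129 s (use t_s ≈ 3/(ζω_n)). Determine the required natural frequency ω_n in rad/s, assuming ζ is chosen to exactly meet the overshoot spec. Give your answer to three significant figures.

ω_n ≈ 64.1 rad/s

From %OS = 100·exp(−πζ/√(1−ζ²)), invert to get ζ = −ln(OS)/√(π² + ln²(OS)) with OS = 0.294.
−ln 0.294 = 1.224, so ζ = 1.224/√(π² + 1.499) = 0.363.
Then ω_n = 3/(ζ t_s) = 3/(0.363 × 0.129) = 64.1 rad/s.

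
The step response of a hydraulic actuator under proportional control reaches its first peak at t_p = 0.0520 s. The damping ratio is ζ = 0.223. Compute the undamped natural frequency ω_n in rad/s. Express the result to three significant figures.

Peak time t_p = π/ω_d, so ω_d = π/t_p = π/0.0520 = 60.4 rad/s.
ω_n = ω_d/√(1−ζ²) = 60.4/√0.950 = 62.0 rad/s.

ω_n ≈ 62.0 rad/s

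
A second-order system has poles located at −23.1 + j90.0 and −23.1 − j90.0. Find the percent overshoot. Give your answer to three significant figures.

%OS ≈ 44.6%

The poles are at −σ ± jω_d with σ = 23.1 and ω_d = 90.0, so ω_n = √(σ²+ω_d²) = 92.9 rad/s and ζ = σ/ω_n = 0.249.
%OS = 100·exp(−πζ/√(1−ζ²)) = 44.6%.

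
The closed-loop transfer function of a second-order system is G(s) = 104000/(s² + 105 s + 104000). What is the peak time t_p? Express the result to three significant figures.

Comparing the denominator to s² + 2ζω_n s + ω_n²: ω_n = √104000 = 322 rad/s, and 2ζω_n = 105 so ζ = 105/(2·322) = 0.163.
ω_d = 322·√(1 − 0.163²) = 318 rad/s. Then t_p = π/ω_d = 0.00987 s.

t_p ≈ 0.00987 s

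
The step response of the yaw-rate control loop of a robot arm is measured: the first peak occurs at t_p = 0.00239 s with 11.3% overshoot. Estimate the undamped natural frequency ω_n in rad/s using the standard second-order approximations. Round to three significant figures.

The overshoot fixes ζ = −ln(OS)/√(π²+ln²(OS)) = 0.570.
From t_p = π/ω_d, ω_d = π/0.00239 = 1310 rad/s, so ω_n = ω_d/√(1−ζ²) = 1600 rad/s.

ω_n ≈ 1600 rad/s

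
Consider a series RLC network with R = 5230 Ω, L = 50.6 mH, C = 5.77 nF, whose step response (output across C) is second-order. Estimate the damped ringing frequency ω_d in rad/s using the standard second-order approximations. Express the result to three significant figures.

ω_d ≈ 27500 rad/s

For a series RLC circuit (capacitor voltage as output), ω_n = 1/√(LC) = 1/√(50.6 mH · 5.77 nF) = 58500 rad/s.
ζ = (R/2)·√(C/L) = (5230/2)·√(5.77 nF/50.6 mH) = 0.883.
ω_d = 58500·√(1 − 0.883²) = 27500 rad/s.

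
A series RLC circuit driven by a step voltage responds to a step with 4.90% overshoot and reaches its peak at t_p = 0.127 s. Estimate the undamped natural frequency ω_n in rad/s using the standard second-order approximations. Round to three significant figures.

ω_n ≈ 34.3 rad/s

ζ from %OS: ζ = |ln 0.0490|/√(π²+ln²0.0490) = 0.693.
t_p = π/ω_d ⇒ ω_d = 24.7 rad/s; then ω_n = ω_d/√(1−ζ²) = 34.3 rad/s.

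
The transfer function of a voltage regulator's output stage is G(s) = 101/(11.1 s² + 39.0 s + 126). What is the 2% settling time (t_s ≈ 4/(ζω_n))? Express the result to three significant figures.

Dividing through by 11.1: denominator becomes s² + 3.514 s + 11.35.
So ω_n = √11.35 = 3.37 rad/s and ζ = 3.514/(2·3.37) = 0.521.
t_s ≈ 4/(ζω_n) = 2.28 s.

t_s ≈ 2.28 s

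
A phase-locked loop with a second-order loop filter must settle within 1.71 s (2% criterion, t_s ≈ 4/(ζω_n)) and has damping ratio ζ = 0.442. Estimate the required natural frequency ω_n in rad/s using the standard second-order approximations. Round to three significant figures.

ω_n ≈ 5.29 rad/s

Rearranging t_s ≈ 4/(ζω_n) gives ω_n = 4/(ζ·t_s) = 4/(0.442 × 1.71) = 5.29 rad/s.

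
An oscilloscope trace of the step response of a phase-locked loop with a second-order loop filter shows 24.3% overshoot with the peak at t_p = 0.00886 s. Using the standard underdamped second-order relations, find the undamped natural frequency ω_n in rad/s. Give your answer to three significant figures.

From the overshoot, ζ = −ln(OS)/√(π²+ln²(OS)) = 0.411.
t_p = π/ω_d ⇒ ω_d = 355 rad/s; then ω_n = ω_d/√(1−ζ²) = 389 rad/s.

ω_n ≈ 389 rad/s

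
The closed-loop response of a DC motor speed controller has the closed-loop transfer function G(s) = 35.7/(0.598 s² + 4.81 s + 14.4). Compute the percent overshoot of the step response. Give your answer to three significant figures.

Dividing through by 0.598: denominator becomes s² + 8.043 s + 24.08.
So ω_n = √24.08 = 4.91 rad/s and ζ = 8.043/(2·4.91) = 0.820.
%OS = 100·exp(−πζ/√(1−ζ²)) = 1.12%.

%OS ≈ 1.12%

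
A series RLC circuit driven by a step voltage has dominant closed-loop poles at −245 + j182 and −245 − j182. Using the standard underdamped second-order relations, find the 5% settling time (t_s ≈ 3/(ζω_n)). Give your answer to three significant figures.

t_s ≈ 0.0122 s

For poles at −σ ± jω_d, ζω_n = σ = 245, so t_s ≈ 3/σ = 0.0122 s.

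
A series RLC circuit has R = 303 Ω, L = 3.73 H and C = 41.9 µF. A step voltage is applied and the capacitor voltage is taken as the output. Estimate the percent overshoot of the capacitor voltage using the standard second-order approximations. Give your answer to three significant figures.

For a series RLC circuit (capacitor voltage as output), ω_n = 1/√(LC) = 1/√(3.73 H · 41.9 µF) = 80.0 rad/s.
ζ = (R/2)·√(C/L) = (303/2)·√(41.9 µF/3.73 H) = 0.508.
%OS = 100·exp(−πζ/√(1−ζ²)) = 15.7%.

%OS ≈ 15.7%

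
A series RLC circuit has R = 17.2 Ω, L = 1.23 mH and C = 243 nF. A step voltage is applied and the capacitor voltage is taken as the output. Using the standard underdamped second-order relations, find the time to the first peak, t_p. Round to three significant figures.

t_p ≈ 0.0000547 s

For a series RLC circuit (capacitor voltage as output), ω_n = 1/√(LC) = 1/√(1.23 mH · 243 nF) = 57800 rad/s.
ζ = (R/2)·√(C/L) = (17.2/2)·√(243 nF/1.23 mH) = 0.121.
ω_d = 57800·√(1 − 0.121²) = 57400 rad/s. t_p = π/ω_d = 0.0000547 s.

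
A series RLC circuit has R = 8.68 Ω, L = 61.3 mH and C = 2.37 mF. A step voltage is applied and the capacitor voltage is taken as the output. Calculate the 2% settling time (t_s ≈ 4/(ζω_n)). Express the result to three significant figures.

For a series RLC circuit (capacitor voltage as output), ω_n = 1/√(LC) = 1/√(61.3 mH · 2.37 mF) = 83.0 rad/s.
ζ = (R/2)·√(C/L) = (8.68/2)·√(2.37 mF/61.3 mH) = 0.853.
t_s ≈ 4/(ζω_n) = 0.0565 s.

t_s ≈ 0.0565 s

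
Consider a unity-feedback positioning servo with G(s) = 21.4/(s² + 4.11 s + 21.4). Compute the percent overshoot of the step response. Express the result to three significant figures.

%OS ≈ 21.1%

Comparing the denominator to s² + 2ζω_n s + ω_n²: ω_n = √21.4 = 4.63 rad/s, and 2ζω_n = 4.11 so ζ = 4.11/(2·4.63) = 0.444.
%OS = 100·exp(−πζ/√(1−ζ²)) = 21.1%.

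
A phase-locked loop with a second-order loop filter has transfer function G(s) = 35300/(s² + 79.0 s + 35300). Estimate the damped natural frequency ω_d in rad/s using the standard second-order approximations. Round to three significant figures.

Comparing the denominator to s² + 2ζω_n s + ω_n²: ω_n = √35300 = 188 rad/s, and 2ζω_n = 79.0 so ζ = 79.0/(2·188) = 0.210.
ω_d = ω_n√(1−ζ²) = 184 rad/s.

ω_d ≈ 184 rad/s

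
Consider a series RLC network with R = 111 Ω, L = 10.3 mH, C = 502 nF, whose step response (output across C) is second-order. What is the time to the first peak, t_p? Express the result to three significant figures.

t_p ≈ 0.000245 s

For a series RLC circuit (capacitor voltage as output), ω_n = 1/√(LC) = 1/√(10.3 mH · 502 nF) = 13900 rad/s.
ζ = (R/2)·√(C/L) = (111/2)·√(502 nF/10.3 mH) = 0.387.
ω_d = ω_n√(1−ζ²) = 12800 rad/s. t_p = π/ω_d = 0.000245 s.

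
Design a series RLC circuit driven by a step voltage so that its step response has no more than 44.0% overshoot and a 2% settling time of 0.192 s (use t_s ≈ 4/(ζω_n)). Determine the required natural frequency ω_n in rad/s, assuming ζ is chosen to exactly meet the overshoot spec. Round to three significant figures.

Inverting the overshoot relation: ζ = |ln 0.440|/√(π² + ln²0.440) = 0.253.
Then ω_n = 4/(ζ t_s) = 4/(0.253 × 0.192) = 82.4 rad/s.

ω_n ≈ 82.4 rad/s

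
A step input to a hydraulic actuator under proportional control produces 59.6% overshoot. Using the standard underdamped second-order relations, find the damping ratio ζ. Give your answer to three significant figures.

From %OS = 100·exp(−πζ/√(1−ζ²)), invert to get ζ = −ln(OS)/√(π² + ln²(OS)) with OS = 0.596.
−ln 0.596 = 0.5175, so ζ = 0.5175/√(π² + 0.2678) = 0.163.

ζ ≈ 0.163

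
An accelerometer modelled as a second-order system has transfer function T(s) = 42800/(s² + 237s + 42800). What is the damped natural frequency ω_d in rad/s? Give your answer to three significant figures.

ω_n = √42800 = 207 rad/s; ζ = 237/(2·207) = 0.573.
The damped frequency ω_d = ω_n√(1−ζ²) = 170 rad/s.

ω_d ≈ 170 rad/s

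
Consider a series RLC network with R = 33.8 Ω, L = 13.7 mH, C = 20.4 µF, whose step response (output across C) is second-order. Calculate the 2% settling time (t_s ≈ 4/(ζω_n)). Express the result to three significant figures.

t_s ≈ 0.00324 s

For a series RLC circuit (capacitor voltage as output), ω_n = 1/√(LC) = 1/√(13.7 mH · 20.4 µF) = 1890 rad/s.
ζ = (R/2)·√(C/L) = (33.8/2)·√(20.4 µF/13.7 mH) = 0.652.
t_s ≈ 4/(ζω_n) = 0.00324 s.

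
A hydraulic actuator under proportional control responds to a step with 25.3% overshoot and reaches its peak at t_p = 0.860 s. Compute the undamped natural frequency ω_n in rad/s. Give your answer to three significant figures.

ω_n ≈ 3.99 rad/s

The overshoot fixes ζ = −ln(OS)/√(π²+ln²(OS)) = 0.401.
t_p = π/ω_d ⇒ ω_d = 3.65 rad/s; then ω_n = ω_d/√(1−ζ²) = 3.99 rad/s.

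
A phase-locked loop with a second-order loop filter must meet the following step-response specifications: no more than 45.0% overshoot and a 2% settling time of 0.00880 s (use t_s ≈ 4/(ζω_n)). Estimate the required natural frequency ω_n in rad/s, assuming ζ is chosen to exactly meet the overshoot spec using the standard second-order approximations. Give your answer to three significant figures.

From %OS = 100·exp(−πζ/√(1−ζ²)), invert to get ζ = −ln(OS)/√(π² + ln²(OS)) with OS = 0.450.
−ln 0.450 = 0.7985, so ζ = 0.7985/√(π² + 0.6376) = 0.246.
From t_s ≈ 4/(ζω_n): ω_n = 4/(ζ·t_s) = 4/(0.246·0.00880) = 1850 rad/s.

ω_n ≈ 1850 rad/s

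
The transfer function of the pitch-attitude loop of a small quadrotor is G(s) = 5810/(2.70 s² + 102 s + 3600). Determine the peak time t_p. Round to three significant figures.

Dividing through by 2.70: denominator becomes s² + 37.78 s + 1333.
So ω_n = √1333 = 36.5 rad/s and ζ = 37.78/(2·36.5) = 0.517.
The damped frequency ω_d = ω_n√(1−ζ²) = 31.2 rad/s. t_p = π/ω_d = 0.101 s.

t_p ≈ 0.101 s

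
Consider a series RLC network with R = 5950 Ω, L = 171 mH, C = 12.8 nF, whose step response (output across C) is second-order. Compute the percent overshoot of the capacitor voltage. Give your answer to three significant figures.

%OS ≈ 1.23%

For a series RLC circuit (capacitor voltage as output), ω_n = 1/√(LC) = 1/√(171 mH · 12.8 nF) = 21400 rad/s.
ζ = (R/2)·√(C/L) = (5950/2)·√(12.8 nF/171 mH) = 0.814.
%OS = 100 e^{−πζ/√(1−ζ²)} with ζ = 0.814 gives 1.23%.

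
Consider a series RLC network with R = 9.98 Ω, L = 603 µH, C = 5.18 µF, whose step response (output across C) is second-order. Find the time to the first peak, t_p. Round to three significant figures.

For a series RLC circuit (capacitor voltage as output), ω_n = 1/√(LC) = 1/√(603 µH · 5.18 µF) = 17900 rad/s.
ζ = (R/2)·√(C/L) = (9.98/2)·√(5.18 µF/603 µH) = 0.462.
ω_d = ω_n√(1−ζ²) = 15900 rad/s. t_p = π/ω_d = 0.000198 s.

t_p ≈ 0.000198 s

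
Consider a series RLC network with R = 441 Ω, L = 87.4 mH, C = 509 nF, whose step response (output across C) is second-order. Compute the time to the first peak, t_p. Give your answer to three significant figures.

For a series RLC circuit (capacitor voltage as output), ω_n = 1/√(LC) = 1/√(87.4 mH · 509 nF) = 4740 rad/s.
ζ = (R/2)·√(C/L) = (441/2)·√(509 nF/87.4 mH) = 0.532.
ω_d = 4740·√(1 − 0.532²) = 4010 rad/s. t_p = π/ω_d = 0.000783 s.

t_p ≈ 0.000783 s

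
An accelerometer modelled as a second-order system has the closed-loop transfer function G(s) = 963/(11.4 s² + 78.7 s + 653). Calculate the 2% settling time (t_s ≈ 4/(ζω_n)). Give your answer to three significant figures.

Dividing through by 11.4: denominator becomes s² + 6.904 s + 57.28.
So ω_n = √57.28 = 7.57 rad/s and ζ = 6.904/(2·7.57) = 0.456.
t_s ≈ 4/(ζω_n) = 1.16 s.

t_s ≈ 1.16 s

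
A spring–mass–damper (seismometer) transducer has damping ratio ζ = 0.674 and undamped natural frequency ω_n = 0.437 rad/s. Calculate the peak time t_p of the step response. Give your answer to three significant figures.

t_p ≈ 9.73 s

The damped frequency is ω_d = ω_n√(1−ζ²) = 0.437·√(1−0.454) = 0.323 rad/s.
Peak time t_p = π/ω_d = π/0.323 = 9.73 s.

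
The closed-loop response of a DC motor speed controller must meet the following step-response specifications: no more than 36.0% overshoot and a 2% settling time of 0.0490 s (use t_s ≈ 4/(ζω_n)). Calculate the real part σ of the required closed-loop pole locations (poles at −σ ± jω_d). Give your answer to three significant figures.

The settling-time spec alone fixes σ = ζω_n = 4/t_s = 4/0.0490 = 81.6.
(Overshoot then fixes ζ = 0.309 and hence ω_d = σ·√(1−ζ²)/ζ = 251 rad/s.)

σ ≈ 81.6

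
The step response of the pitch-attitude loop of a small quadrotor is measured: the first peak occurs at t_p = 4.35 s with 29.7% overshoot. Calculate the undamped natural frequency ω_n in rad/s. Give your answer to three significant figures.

ω_n ≈ 0.774 rad/s

The overshoot fixes ζ = −ln(OS)/√(π²+ln²(OS)) = 0.360.
t_p = π/ω_d ⇒ ω_d = 0.722 rad/s; then ω_n = ω_d/√(1−ζ²) = 0.774 rad/s.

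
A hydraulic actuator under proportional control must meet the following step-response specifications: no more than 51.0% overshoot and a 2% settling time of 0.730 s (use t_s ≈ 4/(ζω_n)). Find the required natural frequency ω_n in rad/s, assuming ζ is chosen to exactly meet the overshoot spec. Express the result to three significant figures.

ω_n ≈ 26.1 rad/s

Inverting the overshoot relation: ζ = |ln 0.510|/√(π² + ln²0.510) = 0.210.
From t_s ≈ 4/(ζω_n): ω_n = 4/(ζ·t_s) = 4/(0.210·0.730) = 26.1 rad/s.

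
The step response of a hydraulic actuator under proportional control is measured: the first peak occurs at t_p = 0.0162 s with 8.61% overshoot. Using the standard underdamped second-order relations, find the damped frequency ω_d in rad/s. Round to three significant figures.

t_p = π/ω_d, so ω_d = π/0.0162 = 194 rad/s.

ω_d ≈ 194 rad/s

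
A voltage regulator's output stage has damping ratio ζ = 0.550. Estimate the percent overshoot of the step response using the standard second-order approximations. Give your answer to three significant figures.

For an underdamped second-order system, %OS = 100·exp(−πζ/√(1−ζ²)).
πζ/√(1−ζ²) = π·0.550/√(1−0.303) = 2.069, so %OS = 100·e^(−2.069) = 12.6%.

%OS ≈ 12.6%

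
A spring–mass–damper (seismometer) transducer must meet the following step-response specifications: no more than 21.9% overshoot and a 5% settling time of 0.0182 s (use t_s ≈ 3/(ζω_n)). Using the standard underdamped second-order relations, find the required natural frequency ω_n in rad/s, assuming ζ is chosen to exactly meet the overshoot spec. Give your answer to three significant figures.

Inverting the overshoot relation: ζ = |ln 0.219|/√(π² + ln²0.219) = 0.435.
Then ω_n = 3/(ζ t_s) = 3/(0.435 × 0.0182) = 379 rad/s.

ω_n ≈ 379 rad/s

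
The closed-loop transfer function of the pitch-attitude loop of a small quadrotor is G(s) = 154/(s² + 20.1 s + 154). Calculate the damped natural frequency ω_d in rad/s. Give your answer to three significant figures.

ω_d ≈ 7.28 rad/s

ω_n = √154 = 12.4 rad/s; ζ = 20.1/(2·12.4) = 0.810.
ω_d = ω_n√(1−ζ²) = 7.28 rad/s.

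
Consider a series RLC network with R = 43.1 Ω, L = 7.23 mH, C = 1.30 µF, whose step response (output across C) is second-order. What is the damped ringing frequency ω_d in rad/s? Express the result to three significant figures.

ω_d ≈ 9870 rad/s

For a series RLC circuit (capacitor voltage as output), ω_n = 1/√(LC) = 1/√(7.23 mH · 1.30 µF) = 10300 rad/s.
ζ = (R/2)·√(C/L) = (43.1/2)·√(1.30 µF/7.23 mH) = 0.289.
ω_d = 10300·√(1 − 0.289²) = 9870 rad/s.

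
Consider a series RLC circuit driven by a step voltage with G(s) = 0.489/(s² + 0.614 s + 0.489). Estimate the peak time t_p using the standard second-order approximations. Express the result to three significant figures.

Matching coefficients with s² + 2ζω_n s + ω_n² gives ω_n² = 0.489 ⇒ ω_n = 0.699 rad/s, and ζ = 0.614/(2ω_n) = 0.439.
ω_d = 0.699·√(1 − 0.439²) = 0.628 rad/s. Then t_p = π/ω_d = 5.00 s.

t_p ≈ 5.00 s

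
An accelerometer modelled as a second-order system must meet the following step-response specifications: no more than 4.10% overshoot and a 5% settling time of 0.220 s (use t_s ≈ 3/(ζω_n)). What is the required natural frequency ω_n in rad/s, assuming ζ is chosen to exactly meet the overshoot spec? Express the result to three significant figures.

ω_n ≈ 19.1 rad/s

ζ = −ln(OS)/√(π² + (ln OS)²). With OS = 0.0410, ln OS = −3.194 and ζ = 3.194/4.480 = 0.713.
Then ω_n = 3/(ζ t_s) = 3/(0.713 × 0.220) = 19.1 rad/s.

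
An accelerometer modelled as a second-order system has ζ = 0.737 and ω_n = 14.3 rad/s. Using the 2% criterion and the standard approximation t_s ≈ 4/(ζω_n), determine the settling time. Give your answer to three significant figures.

t_s ≈ 0.380 s

t_s ≈ 4/(ζω_n) = 4/(0.737 × 14.3) = 0.380 s.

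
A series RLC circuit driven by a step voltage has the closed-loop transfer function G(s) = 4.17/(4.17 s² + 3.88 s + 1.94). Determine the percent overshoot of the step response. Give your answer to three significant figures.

%OS ≈ 5.34%

Dividing through by 4.17: denominator becomes s² + 0.9305 s + 0.4652.
So ω_n = √0.4652 = 0.682 rad/s and ζ = 0.9305/(2·0.682) = 0.682.
Overshoot: exp(−π·0.682/√(1−0.682²)) = 0.0534, i.e. 5.34%.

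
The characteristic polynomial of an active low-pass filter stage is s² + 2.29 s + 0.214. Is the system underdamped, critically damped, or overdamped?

overdamped

a² − 4b = 4.4 > 0 (two distinct real roots); the system is overdamped.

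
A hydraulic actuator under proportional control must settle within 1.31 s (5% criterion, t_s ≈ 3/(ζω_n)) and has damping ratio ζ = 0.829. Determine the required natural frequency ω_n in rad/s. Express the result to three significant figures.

Rearranging t_s ≈ 3/(ζω_n) gives ω_n = 3/(ζ·t_s) = 3/(0.829 × 1.31) = 2.76 rad/s.

ω_n ≈ 2.76 rad/s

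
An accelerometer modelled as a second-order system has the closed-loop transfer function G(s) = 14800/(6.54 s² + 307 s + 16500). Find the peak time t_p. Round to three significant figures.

Dividing through by 6.54: denominator becomes s² + 46.94 s + 2523.
So ω_n = √2523 = 50.2 rad/s and ζ = 46.94/(2·50.2) = 0.467.
ω_d = 50.2·√(1 − 0.467²) = 44.4 rad/s. t_p = π/ω_d = 0.0707 s.

t_p ≈ 0.0707 s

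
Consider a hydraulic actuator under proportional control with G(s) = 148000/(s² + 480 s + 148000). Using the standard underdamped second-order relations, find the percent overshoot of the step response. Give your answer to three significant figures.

%OS ≈ 8.15%

Comparing the denominator to s² + 2ζω_n s + ω_n²: ω_n = √148000 = 385 rad/s, and 2ζω_n = 480 so ζ = 480/(2·385) = 0.624.
Overshoot: exp(−π·0.624/√(1−0.624²)) = 0.0815, i.e. 8.15%.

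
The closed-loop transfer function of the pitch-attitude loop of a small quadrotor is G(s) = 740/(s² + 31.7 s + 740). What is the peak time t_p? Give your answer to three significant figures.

t_p ≈ 0.142 s

Comparing the denominator to s² + 2ζω_n s + ω_n²: ω_n = √740 = 27.2 rad/s, and 2ζω_n = 31.7 so ζ = 31.7/(2·27.2) = 0.583.
ω_d = ω_n√(1−ζ²) = 22.1 rad/s. Then t_p = π/ω_d = 0.142 s.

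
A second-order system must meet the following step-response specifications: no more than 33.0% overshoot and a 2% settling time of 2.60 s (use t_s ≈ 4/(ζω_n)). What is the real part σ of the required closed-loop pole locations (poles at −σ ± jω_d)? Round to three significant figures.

σ ≈ 1.54

The settling-time spec alone fixes σ = ζω_n = 4/t_s = 4/2.60 = 1.54.
(Overshoot then fixes ζ = 0.333 and hence ω_d = σ·√(1−ζ²)/ζ = 4.36 rad/s.)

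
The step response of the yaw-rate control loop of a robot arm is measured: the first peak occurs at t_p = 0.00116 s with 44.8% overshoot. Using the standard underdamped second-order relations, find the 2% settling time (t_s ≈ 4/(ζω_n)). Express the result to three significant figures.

t_s ≈ 0.00578 s

The overshoot fixes ζ = −ln(OS)/√(π²+ln²(OS)) = 0.248.
From t_p = π/ω_d, ω_d = π/0.00116 = 2710 rad/s, so ω_n = ω_d/√(1−ζ²) = 2800 rad/s.
t_s ≈ 4/(ζω_n) = 4/(0.248·2800) = 0.00578 s.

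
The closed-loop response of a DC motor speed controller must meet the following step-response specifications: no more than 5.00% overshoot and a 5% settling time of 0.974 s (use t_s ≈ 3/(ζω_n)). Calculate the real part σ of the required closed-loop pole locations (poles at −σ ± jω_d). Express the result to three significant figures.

σ ≈ 3.08

The settling-time spec alone fixes σ = ζω_n = 3/t_s = 3/0.974 = 3.08.
(Overshoot then fixes ζ = 0.690 and hence ω_d = σ·√(1−ζ²)/ζ = 3.23 rad/s.)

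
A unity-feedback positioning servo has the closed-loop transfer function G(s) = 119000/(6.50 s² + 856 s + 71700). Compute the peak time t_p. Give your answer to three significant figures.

t_p ≈ 0.0384 s

Dividing through by 6.50: denominator becomes s² + 131.7 s + 11030.
So ω_n = √11030 = 105 rad/s and ζ = 131.7/(2·105) = 0.627.
ω_d = 105·√(1 − 0.627²) = 81.8 rad/s. t_p = π/ω_d = 0.0384 s.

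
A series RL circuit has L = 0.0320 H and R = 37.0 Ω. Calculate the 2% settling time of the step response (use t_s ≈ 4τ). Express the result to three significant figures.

τ = L/R = 0.0320/37.0 = 0.000865 s.
t_s ≈ 4τ = 0.00346 s.

t_s ≈ 0.00346 s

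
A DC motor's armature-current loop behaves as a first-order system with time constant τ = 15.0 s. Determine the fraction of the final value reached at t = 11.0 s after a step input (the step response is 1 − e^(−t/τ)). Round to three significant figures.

y(t)/y_∞ = 1 − e^(−t/τ) = 1 − e^(−11.0/15.0) = 1 − e^(−0.733) = 0.520.

y/y_∞ ≈ 0.520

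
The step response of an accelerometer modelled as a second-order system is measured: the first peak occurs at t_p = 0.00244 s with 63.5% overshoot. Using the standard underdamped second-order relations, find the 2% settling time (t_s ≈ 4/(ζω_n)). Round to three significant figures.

ζ from %OS: ζ = |ln 0.635|/√(π²+ln²0.635) = 0.143.
t_p = π/ω_d ⇒ ω_d = 1290 rad/s; then ω_n = ω_d/√(1−ζ²) = 1300 rad/s.
t_s ≈ 4/(ζω_n) = 4/(0.143·1300) = 0.0215 s.

t_s ≈ 0.0215 s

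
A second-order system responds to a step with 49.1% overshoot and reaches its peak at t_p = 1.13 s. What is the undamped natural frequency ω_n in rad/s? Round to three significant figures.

ζ from %OS: ζ = |ln 0.491|/√(π²+ln²0.491) = 0.221.
t_p = π/ω_d ⇒ ω_d = 2.78 rad/s; then ω_n = ω_d/√(1−ζ²) = 2.85 rad/s.

ω_n ≈ 2.85 rad/s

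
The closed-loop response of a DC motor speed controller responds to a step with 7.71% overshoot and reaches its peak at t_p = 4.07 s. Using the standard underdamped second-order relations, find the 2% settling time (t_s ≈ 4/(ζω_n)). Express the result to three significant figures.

t_s ≈ 6.35 s

ζ from %OS: ζ = |ln 0.0771|/√(π²+ln²0.0771) = 0.632.
From t_p = π/ω_d, ω_d = π/4.07 = 0.772 rad/s, so ω_n = ω_d/√(1−ζ²) = 0.996 rad/s.
t_s ≈ 4/(ζω_n) = 4/(0.632·0.996) = 6.35 s.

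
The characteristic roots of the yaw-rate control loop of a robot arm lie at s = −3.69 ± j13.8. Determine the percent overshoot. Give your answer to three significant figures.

%OS ≈ 43.2%

The poles are at −σ ± jω_d with σ = 3.69 and ω_d = 13.8, so ω_n = √(σ²+ω_d²) = 14.3 rad/s and ζ = σ/ω_n = 0.258.
%OS = 100 e^{−πζ/√(1−ζ²)} with ζ = 0.258 gives 43.2%.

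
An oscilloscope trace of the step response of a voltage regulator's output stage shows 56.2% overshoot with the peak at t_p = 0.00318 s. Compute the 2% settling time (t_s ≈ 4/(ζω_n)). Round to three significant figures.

t_s ≈ 0.0221 s

The overshoot fixes ζ = −ln(OS)/√(π²+ln²(OS)) = 0.180.
From t_p = π/ω_d, ω_d = π/0.00318 = 988 rad/s, so ω_n = ω_d/√(1−ζ²) = 1000 rad/s.
t_s ≈ 4/(ζω_n) = 4/(0.180·1000) = 0.0221 s.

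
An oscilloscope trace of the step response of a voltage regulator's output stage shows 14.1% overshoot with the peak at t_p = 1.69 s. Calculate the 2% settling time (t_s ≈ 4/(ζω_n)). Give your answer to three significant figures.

t_s ≈ 3.45 s

ζ from %OS: ζ = |ln 0.141|/√(π²+ln²0.141) = 0.529.
From t_p = π/ω_d, ω_d = π/1.69 = 1.86 rad/s, so ω_n = ω_d/√(1−ζ²) = 2.19 rad/s.
t_s ≈ 4/(ζω_n) = 4/(0.529·2.19) = 3.45 s.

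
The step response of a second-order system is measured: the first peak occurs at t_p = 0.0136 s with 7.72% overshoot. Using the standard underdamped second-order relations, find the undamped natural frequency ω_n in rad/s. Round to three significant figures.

The overshoot fixes ζ = −ln(OS)/√(π²+ln²(OS)) = 0.632.
From t_p = π/ω_d, ω_d = π/0.0136 = 231 rad/s, so ω_n = ω_d/√(1−ζ²) = 298 rad/s.

ω_n ≈ 298 rad/s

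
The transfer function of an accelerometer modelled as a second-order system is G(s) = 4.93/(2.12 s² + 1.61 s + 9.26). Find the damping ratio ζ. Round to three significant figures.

ζ ≈ 0.182

Dividing through by 2.12: denominator becomes s² + 0.7594 s + 4.368.
So ω_n = √4.368 = 2.09 rad/s and ζ = 0.7594/(2·2.09) = 0.182.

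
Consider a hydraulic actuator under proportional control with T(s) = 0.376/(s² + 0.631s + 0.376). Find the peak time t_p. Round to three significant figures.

t_p ≈ 5.97 s

Matching coefficients with s² + 2ζω_n s + ω_n² gives ω_n² = 0.376 ⇒ ω_n = 0.613 rad/s, and ζ = 0.631/(2ω_n) = 0.515.
ω_d = 0.613·√(1 − 0.515²) = 0.526 rad/s. Then t_p = π/ω_d = 5.97 s.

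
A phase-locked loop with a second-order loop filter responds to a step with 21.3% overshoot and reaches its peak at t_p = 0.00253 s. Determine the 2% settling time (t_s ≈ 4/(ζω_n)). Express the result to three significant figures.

From the overshoot, ζ = −ln(OS)/√(π²+ln²(OS)) = 0.442.
t_p = π/ω_d ⇒ ω_d = 1240 rad/s; then ω_n = ω_d/√(1−ζ²) = 1380 rad/s.
t_s ≈ 4/(ζω_n) = 4/(0.442·1380) = 0.00654 s.

t_s ≈ 0.00654 s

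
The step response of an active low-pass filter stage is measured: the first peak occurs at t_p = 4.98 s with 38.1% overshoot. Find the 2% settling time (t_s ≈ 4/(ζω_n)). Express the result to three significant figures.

t_s ≈ 20.6 s

From the overshoot, ζ = −ln(OS)/√(π²+ln²(OS)) = 0.294.
From t_p = π/ω_d, ω_d = π/4.98 = 0.631 rad/s, so ω_n = ω_d/√(1−ζ²) = 0.660 rad/s.
t_s ≈ 4/(ζω_n) = 4/(0.294·0.660) = 20.6 s.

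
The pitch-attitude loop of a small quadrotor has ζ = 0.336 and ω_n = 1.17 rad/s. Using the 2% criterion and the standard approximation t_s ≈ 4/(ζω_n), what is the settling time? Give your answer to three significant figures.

t_s ≈ 10.2 s

t_s ≈ 4/(ζω_n) = 4/(0.336 × 1.17) = 10.2 s.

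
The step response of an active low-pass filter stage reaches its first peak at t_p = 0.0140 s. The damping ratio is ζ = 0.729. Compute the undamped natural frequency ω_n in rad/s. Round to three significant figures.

ω_n ≈ 328 rad/s

Peak time t_p = π/ω_d, so ω_d = π/t_p = π/0.0140 = 224 rad/s.
ω_n = ω_d/√(1−ζ²) = 224/√0.469 = 328 rad/s.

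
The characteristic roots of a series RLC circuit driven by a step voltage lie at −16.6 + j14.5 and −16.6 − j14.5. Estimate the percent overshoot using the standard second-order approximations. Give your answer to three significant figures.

%OS ≈ 2.74%

With σ = 16.6, ω_d = 14.5: ω_n = √(σ²+ω_d²) = 22.0 rad/s, ζ = σ/ω_n = 0.753.
%OS = 100·exp(−πζ/√(1−ζ²)) = 2.74%.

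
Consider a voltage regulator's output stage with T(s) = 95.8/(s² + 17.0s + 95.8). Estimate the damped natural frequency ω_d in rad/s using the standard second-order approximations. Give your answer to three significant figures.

ω_d ≈ 4.85 rad/s

ω_n = √95.8 = 9.79 rad/s; ζ = 17.0/(2·9.79) = 0.868.
ω_d = ω_n√(1−ζ²) = 4.85 rad/s.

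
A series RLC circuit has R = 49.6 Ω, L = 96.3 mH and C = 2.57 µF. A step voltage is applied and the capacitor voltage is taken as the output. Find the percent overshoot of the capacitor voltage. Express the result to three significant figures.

For a series RLC circuit (capacitor voltage as output), ω_n = 1/√(LC) = 1/√(96.3 mH · 2.57 µF) = 2010 rad/s.
ζ = (R/2)·√(C/L) = (49.6/2)·√(2.57 µF/96.3 mH) = 0.128.
%OS = 100 e^{−πζ/√(1−ζ²)} with ζ = 0.128 gives 66.6%.

%OS ≈ 66.6%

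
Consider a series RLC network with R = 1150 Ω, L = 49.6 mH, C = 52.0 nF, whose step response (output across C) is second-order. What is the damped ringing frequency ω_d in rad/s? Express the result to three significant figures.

ω_d ≈ 15900 rad/s

For a series RLC circuit (capacitor voltage as output), ω_n = 1/√(LC) = 1/√(49.6 mH · 52.0 nF) = 19700 rad/s.
ζ = (R/2)·√(C/L) = (1150/2)·√(52.0 nF/49.6 mH) = 0.589.
ω_d = ω_n√(1−ζ²) = 15900 rad/s.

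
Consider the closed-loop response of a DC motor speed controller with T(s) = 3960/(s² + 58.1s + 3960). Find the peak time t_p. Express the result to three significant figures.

ω_n = √3960 = 62.9 rad/s; ζ = 58.1/(2·62.9) = 0.462.
ω_d = ω_n√(1−ζ²) = 55.8 rad/s. Then t_p = π/ω_d = 0.0563 s.

t_p ≈ 0.0563 s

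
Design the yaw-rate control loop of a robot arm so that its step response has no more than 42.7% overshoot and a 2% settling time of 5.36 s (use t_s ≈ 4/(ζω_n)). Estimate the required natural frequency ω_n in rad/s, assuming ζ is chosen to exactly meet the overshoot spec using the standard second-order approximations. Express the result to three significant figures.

ω_n ≈ 2.85 rad/s

ζ = −ln(OS)/√(π² + (ln OS)²). With OS = 0.427, ln OS = −0.8510 and ζ = 0.8510/3.255 = 0.261.
From t_s ≈ 4/(ζω_n): ω_n = 4/(ζ·t_s) = 4/(0.261·5.36) = 2.85 rad/s.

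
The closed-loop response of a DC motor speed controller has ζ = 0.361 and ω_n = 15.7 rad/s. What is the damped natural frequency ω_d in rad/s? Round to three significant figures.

ω_d ≈ 14.6 rad/s

ω_d = ω_n√(1−ζ²) = 15.7·√0.870 = 14.6 rad/s.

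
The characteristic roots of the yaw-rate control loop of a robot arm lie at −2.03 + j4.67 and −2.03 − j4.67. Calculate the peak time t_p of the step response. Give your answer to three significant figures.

t_p = π/ω_d with ω_d = 4.67 (the imaginary part), so t_p = 0.673 s.

t_p ≈ 0.673 s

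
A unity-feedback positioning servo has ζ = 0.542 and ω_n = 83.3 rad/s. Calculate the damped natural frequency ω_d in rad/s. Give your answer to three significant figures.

ω_d = ω_n√(1−ζ²) = 83.3·√0.706 = 70.0 rad/s.

ω_d ≈ 70.0 rad/s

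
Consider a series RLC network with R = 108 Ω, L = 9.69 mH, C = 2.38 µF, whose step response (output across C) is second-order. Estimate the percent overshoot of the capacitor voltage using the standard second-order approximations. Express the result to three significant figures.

For a series RLC circuit (capacitor voltage as output), ω_n = 1/√(LC) = 1/√(9.69 mH · 2.38 µF) = 6580 rad/s.
ζ = (R/2)·√(C/L) = (108/2)·√(2.38 µF/9.69 mH) = 0.846.
%OS = 100·exp(−πζ/√(1−ζ²)) = 0.680%.

%OS ≈ 0.680%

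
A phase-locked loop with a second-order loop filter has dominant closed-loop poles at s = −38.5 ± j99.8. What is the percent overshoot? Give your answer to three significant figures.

The poles are at −σ ± jω_d with σ = 38.5 and ω_d = 99.8, so ω_n = √(σ²+ω_d²) = 107 rad/s and ζ = σ/ω_n = 0.360.
%OS = 100·exp(−πζ/√(1−ζ²)) = 29.8%.

%OS ≈ 29.8%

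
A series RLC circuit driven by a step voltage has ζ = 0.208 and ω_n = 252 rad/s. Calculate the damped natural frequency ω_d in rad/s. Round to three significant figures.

ω_d ≈ 246 rad/s

ω_d = ω_n√(1−ζ²) = 252·√0.957 = 246 rad/s.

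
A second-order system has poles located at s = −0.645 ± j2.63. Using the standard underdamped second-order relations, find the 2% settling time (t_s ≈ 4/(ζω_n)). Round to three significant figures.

For poles at −σ ± jω_d, ζω_n = σ = 0.645, so t_s ≈ 4/σ = 6.20 s.

t_s ≈ 6.20 s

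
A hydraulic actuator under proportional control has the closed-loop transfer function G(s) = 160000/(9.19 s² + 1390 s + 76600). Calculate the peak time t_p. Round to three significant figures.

Dividing through by 9.19: denominator becomes s² + 151.3 s + 8335.
So ω_n = √8335 = 91.3 rad/s and ζ = 151.3/(2·91.3) = 0.828.
The damped frequency ω_d = ω_n√(1−ζ²) = 51.1 rad/s. t_p = π/ω_d = 0.0614 s.

t_p ≈ 0.0614 s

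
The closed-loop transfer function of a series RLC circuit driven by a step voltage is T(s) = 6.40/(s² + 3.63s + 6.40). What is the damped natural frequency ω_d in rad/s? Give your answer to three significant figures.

ω_d ≈ 1.76 rad/s

Matching coefficients with s² + 2ζω_n s + ω_n² gives ω_n² = 6.40 ⇒ ω_n = 2.53 rad/s, and ζ = 3.63/(2ω_n) = 0.717.
The damped frequency ω_d = ω_n√(1−ζ²) = 1.76 rad/s.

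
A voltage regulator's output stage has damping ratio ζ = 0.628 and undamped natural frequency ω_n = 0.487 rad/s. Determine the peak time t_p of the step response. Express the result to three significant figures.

The damped frequency is ω_d = ω_n√(1−ζ²) = 0.487·√(1−0.394) = 0.379 rad/s.
Peak time t_p = π/ω_d = π/0.379 = 8.29 s.

t_p ≈ 8.29 s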